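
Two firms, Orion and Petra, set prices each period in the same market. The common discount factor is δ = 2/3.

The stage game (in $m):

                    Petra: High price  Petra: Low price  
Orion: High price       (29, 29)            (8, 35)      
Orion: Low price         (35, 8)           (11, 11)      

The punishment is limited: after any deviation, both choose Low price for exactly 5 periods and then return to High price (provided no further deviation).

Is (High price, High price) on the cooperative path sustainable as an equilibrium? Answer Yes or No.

Yes

Comparing payoff streams over the 6 periods until play realigns: cooperate → 29(1+δ+…+δ^5); deviate → 35 + 11(δ+…+δ^5).
Cooperation is sustained iff (29−11)(δ+…+δ^5) ≥ 35−29.
δ+…+δ^5 = 2/3·(1−(2/3)^5)/(1−2/3) = 1.7366, and (35−29)/(29−11) = 0.3333.
1.7366 ≥ 0.3333, so cooperation is sustainable.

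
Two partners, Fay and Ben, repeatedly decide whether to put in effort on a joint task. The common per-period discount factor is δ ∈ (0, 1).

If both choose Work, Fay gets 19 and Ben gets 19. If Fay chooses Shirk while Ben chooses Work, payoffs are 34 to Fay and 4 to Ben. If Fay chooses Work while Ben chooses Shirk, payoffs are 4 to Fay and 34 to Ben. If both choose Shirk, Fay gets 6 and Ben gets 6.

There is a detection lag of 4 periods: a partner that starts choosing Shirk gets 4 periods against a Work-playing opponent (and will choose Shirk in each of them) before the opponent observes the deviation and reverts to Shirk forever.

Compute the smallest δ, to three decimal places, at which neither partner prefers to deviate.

The best deviation is to choose Shirk for all 4 undetected periods, earning 34 each, then 6 forever once detected.
Deviation value: 34(1−δ^4)/(1−δ) + 6δ^4/(1−δ); cooperation value: 19/(1−δ).
IC: 19 ≥ 34(1−δ^4) + 6δ^4 = 34 − 28δ^4.
So δ^4 ≥ 15/28, giving δ ≥ (15/28)^(1/4) ≈ 0.856.

0.856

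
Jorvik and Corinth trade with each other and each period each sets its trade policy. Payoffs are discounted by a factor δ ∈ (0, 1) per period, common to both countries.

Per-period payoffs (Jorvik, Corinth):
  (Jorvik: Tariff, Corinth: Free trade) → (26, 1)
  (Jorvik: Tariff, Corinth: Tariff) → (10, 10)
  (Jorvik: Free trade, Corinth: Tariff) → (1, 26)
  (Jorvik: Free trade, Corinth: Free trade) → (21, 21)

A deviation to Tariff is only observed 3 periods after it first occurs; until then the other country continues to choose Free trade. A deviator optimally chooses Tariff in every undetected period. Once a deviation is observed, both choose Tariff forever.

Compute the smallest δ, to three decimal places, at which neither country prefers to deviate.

0.679

Deviating for the 3 undetected periods gains 26−21 = 5 per period over cooperation, then loses 21−10 = 11 per period forever once punishment starts.
Gain: 5(1 + δ + … + δ^2); loss: 11·δ^3/(1−δ).
No profitable deviation ⇔ 5(1−δ^3) ≤ 11·δ^3, i.e. δ^3 ≥ 5/(5+11) = 5/16.
Hence δ ≥ (5/16)^(1/3) ≈ 0.679.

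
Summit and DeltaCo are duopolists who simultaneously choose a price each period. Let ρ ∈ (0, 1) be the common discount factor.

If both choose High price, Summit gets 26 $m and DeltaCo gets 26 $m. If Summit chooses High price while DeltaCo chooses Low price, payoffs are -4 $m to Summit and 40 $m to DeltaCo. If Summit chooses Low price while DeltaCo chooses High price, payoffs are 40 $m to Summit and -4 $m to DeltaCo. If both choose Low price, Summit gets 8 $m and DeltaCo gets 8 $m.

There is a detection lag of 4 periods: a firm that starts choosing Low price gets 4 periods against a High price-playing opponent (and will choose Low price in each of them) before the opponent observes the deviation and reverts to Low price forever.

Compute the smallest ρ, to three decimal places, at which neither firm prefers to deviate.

Deviating for the 4 undetected periods gains 40−26 = 14 per period over cooperation, then loses 26−8 = 18 per period forever once punishment starts.
Gain: 14(1 + ρ + … + ρ^3); loss: 18·ρ^4/(1−ρ).
No profitable deviation ⇔ 14(1−ρ^4) ≤ 18·ρ^4, i.e. ρ^4 ≥ 14/(14+18) = 7/16.
Hence ρ ≥ (7/16)^(1/4) ≈ 0.813.

0.813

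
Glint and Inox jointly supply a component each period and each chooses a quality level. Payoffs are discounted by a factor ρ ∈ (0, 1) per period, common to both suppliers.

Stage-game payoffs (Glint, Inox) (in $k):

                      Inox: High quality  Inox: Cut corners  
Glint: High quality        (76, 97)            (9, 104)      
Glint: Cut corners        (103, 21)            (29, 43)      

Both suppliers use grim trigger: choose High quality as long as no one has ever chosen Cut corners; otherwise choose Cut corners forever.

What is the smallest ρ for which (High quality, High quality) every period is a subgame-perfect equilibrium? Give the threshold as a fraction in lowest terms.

27/74

For Glint: deviation gain 103−76 = 27, per-period punishment loss 76−29 = 47. IC gives ρ ≥ 27/74.
For Inox: gain 7, loss 54 per period, so ρ ≥ 7/61.
The tighter constraint is Glint's, so cooperation needs ρ ≥ 27/74.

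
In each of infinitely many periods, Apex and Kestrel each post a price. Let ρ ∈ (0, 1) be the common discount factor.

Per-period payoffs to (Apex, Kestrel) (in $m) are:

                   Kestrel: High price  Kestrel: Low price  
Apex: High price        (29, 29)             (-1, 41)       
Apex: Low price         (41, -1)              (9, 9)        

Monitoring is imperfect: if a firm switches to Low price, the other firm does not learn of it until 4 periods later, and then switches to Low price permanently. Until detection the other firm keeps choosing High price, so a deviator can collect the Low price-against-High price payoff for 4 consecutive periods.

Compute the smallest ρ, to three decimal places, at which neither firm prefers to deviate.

The best deviation is to choose Low price for all 4 undetected periods, earning 41 each, then 9 forever once detected.
Deviation value: 41(1−ρ^4)/(1−ρ) + 9ρ^4/(1−ρ); cooperation value: 29/(1−ρ).
IC: 29 ≥ 41(1−ρ^4) + 9ρ^4 = 41 − 32ρ^4.
So ρ^4 ≥ 12/32 = 3/8, giving ρ ≥ (3/8)^(1/4) ≈ 0.783.

0.783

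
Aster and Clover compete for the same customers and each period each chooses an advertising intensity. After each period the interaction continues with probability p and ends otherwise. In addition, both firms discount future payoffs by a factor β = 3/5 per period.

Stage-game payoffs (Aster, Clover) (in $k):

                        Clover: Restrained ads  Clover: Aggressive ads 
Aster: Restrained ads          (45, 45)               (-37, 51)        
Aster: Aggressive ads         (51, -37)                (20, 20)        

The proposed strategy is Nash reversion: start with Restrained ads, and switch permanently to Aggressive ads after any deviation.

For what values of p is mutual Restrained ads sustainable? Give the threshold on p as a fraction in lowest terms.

10/31

With continuation probability p and discount β, the effective per-period discount factor is βp.
Grim-trigger IC: βp ≥ (51−45)/(51−20) = 6/31.
So p ≥ (6/31)/(3/5) = 10/31.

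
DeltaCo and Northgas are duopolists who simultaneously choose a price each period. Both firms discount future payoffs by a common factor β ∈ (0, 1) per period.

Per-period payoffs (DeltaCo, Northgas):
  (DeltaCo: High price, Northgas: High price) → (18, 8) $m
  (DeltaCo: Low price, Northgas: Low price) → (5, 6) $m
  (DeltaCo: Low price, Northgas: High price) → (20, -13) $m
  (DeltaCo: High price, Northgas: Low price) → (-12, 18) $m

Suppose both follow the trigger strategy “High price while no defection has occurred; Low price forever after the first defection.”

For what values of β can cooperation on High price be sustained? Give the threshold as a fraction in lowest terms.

5/6

DeltaCo's threshold: (20−18)/(20−5) = 2/15.
Northgas's threshold: (18−8)/(18−6) = 5/6.
2/15 < 5/6, so Northgas binds and β* = 5/6.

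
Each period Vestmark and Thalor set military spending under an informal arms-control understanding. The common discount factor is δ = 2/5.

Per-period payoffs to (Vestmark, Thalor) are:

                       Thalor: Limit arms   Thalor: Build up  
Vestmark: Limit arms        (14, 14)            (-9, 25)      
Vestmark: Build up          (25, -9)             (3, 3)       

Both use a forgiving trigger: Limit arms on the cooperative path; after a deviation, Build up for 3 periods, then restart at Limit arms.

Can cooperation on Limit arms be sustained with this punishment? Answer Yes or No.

Comparing payoff streams over the 4 periods until play realigns: cooperate → 14(1+δ+…+δ^3); deviate → 25 + 3(δ+…+δ^3).
Cooperation is sustained iff (14−3)(δ+…+δ^3) ≥ 25−14.
δ+…+δ^3 = 2/5·(1−(2/5)^3)/(1−2/5) = 0.6240, and (25−14)/(14−3) = 1.0000.
0.6240 < 1.0000, so cooperation is not sustainable.

No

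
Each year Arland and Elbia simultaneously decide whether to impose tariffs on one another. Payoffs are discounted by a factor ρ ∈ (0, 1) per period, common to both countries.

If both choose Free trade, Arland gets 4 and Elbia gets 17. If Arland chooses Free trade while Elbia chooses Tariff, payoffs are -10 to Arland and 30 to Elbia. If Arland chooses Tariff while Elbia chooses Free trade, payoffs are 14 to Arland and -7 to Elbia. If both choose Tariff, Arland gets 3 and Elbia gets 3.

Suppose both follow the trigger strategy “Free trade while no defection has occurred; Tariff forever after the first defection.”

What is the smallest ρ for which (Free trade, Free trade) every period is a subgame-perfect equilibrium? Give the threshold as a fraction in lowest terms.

10/11

Arland's threshold: (14−4)/(14−3) = 10/11.
Elbia's threshold: (30−17)/(30−3) = 13/27.
10/11 > 13/27, so Arland binds and ρ* = 10/11.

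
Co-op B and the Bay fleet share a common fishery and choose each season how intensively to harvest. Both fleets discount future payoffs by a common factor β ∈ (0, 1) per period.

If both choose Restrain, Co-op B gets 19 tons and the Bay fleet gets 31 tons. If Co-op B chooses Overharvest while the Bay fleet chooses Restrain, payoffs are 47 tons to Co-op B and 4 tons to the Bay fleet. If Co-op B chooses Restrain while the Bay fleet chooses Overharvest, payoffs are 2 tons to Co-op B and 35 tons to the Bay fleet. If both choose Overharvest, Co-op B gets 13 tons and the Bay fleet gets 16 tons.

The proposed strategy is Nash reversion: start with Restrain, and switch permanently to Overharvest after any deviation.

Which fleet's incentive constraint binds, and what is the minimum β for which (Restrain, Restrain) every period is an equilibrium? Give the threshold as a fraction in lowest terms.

Co-op B; β ≥ 14/17

For Co-op B: deviation gain 47−19 = 28, per-period punishment loss 19−13 = 6. IC gives β ≥ 28/34 = 14/17.
For the Bay fleet: gain 4, loss 15 per period, so β ≥ 4/19.
The tighter constraint is Co-op B's, so cooperation needs β ≥ 14/17.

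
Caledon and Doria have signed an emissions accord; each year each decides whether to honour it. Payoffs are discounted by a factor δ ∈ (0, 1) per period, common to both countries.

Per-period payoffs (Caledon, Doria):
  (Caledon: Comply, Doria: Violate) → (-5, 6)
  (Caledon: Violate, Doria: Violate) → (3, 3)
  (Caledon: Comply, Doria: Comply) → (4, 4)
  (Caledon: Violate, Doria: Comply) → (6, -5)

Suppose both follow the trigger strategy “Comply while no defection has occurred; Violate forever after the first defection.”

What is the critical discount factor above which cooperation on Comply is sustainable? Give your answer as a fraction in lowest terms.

2/3

Under grim trigger the critical discount factor is (T−C)/(T−P) with T = 6, C = 4, P = 3.
δ* = (6−4)/(6−3) = 2/3.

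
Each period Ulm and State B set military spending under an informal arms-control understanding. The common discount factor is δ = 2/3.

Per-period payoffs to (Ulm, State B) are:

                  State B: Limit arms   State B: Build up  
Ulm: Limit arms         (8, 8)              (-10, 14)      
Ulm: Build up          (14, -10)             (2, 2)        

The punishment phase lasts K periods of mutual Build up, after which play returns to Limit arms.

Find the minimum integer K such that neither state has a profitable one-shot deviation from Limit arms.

2

Need Σ_{k=1}^{K} δ^k ≥ (14−8)/(8−2) = 1.0000 at δ = 2/3.
At K = 1 the sum is 0.6667 < 1.0000; at K = 2 it is 1.1111 ≥ 1.0000.
So the minimum punishment length is K = 2.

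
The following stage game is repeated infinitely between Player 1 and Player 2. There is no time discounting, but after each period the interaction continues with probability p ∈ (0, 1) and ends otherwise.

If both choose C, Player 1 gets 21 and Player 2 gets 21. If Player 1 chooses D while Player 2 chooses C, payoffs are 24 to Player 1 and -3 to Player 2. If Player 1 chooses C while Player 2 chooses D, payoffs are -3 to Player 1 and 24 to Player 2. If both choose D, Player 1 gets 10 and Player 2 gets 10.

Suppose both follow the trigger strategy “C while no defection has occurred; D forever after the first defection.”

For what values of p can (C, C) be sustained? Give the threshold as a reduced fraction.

Expected cooperation value is 21 + p·21 + p²·21 + … = 21/(1−p); deviation gives 24 + p·10/(1−p).
21 ≥ 24(1−p) + 10p ⇒ 14p ≥ 3 ⇒ p ≥ 3/14.

3/14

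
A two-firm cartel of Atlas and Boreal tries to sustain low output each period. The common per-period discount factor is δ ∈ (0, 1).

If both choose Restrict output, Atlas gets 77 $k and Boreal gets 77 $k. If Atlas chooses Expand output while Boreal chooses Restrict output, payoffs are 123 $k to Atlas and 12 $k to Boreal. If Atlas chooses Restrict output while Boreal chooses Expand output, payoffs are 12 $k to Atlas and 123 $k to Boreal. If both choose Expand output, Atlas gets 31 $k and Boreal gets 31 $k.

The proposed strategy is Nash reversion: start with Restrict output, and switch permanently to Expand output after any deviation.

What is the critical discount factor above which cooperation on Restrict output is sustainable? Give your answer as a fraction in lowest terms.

Under grim trigger the critical discount factor is (T−C)/(T−P) with T = 123, C = 77, P = 31.
δ* = (123−77)/(123−31) = 46/92 = 1/2.

1/2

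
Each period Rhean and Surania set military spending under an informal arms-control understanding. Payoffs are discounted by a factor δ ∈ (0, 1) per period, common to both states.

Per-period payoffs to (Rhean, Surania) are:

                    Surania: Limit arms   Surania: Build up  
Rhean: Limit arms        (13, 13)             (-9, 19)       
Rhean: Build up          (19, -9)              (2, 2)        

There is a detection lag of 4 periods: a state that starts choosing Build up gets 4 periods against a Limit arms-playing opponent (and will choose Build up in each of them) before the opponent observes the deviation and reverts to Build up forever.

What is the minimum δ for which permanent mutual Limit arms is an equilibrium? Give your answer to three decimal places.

A deviator earns 19 for 4 periods, then 2 forever; cooperating earns 13 forever. Multiplying the IC by (1−δ):
13 ≥ 19(1−δ^4) + 2δ^4, so 17·δ^4 ≥ 6 and δ^4 ≥ 6/17.
δ ≥ (6/17)^(1/4) ≈ 0.771.

0.771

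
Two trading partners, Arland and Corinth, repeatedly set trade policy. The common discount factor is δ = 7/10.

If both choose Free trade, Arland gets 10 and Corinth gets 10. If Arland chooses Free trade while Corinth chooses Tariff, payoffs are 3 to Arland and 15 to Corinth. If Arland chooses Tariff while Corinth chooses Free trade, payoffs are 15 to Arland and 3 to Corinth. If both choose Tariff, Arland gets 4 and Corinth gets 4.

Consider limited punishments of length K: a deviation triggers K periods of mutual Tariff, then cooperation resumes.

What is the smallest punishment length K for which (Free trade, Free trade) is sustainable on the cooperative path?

No profitable deviation requires (10−4)(δ+…+δ^K) ≥ 15−10, i.e. δ+…+δ^K ≥ 5/6 ≈ 0.8333.
With δ = 7/10, the partial sums are K=1: 0.7000, K=2: 1.1900.
K = 2 is the first length at which the sum reaches 0.8333.

2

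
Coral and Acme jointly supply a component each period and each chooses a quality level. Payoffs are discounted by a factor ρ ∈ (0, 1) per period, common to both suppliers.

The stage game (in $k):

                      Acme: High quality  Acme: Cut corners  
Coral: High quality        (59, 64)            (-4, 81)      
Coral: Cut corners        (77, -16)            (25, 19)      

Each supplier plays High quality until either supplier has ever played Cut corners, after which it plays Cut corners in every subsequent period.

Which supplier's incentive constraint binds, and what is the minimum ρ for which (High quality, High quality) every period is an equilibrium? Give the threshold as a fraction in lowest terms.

Coral; ρ ≥ 9/26

For Coral: deviation gain 77−59 = 18, per-period punishment loss 59−25 = 34. IC gives ρ ≥ 18/52 = 9/26.
For Acme: gain 17, loss 45 per period, so ρ ≥ 17/62.
The tighter constraint is Coral's, so cooperation needs ρ ≥ 9/26.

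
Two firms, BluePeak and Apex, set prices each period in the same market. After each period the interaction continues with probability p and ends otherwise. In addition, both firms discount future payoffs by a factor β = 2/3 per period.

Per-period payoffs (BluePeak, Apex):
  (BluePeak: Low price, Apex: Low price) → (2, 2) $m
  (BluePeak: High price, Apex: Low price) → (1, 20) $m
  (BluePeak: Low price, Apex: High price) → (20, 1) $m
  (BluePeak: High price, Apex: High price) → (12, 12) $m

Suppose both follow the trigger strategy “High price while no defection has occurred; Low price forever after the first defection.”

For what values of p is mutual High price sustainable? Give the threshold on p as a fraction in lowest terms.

2/3

Expected continuation weight on next period's payoff is β·p = 2/3·p, which plays the role of the discount factor.
Cooperation requires 2/3·p ≥ (20−12)/(20−2) = 4/9, hence p ≥ 2/3.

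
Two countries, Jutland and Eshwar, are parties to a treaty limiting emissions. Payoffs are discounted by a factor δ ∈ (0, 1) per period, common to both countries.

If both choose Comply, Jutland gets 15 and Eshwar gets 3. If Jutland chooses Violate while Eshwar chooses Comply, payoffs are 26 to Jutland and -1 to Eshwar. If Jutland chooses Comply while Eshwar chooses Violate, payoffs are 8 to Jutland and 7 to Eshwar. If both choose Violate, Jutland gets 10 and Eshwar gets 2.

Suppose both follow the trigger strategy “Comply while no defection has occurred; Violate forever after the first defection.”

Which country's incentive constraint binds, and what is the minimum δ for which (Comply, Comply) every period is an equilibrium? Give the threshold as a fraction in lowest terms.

Jutland's threshold: (26−15)/(26−10) = 11/16.
Eshwar's threshold: (7−3)/(7−2) = 4/5.
11/16 < 4/5, so Eshwar binds and δ* = 4/5.

Eshwar; δ ≥ 4/5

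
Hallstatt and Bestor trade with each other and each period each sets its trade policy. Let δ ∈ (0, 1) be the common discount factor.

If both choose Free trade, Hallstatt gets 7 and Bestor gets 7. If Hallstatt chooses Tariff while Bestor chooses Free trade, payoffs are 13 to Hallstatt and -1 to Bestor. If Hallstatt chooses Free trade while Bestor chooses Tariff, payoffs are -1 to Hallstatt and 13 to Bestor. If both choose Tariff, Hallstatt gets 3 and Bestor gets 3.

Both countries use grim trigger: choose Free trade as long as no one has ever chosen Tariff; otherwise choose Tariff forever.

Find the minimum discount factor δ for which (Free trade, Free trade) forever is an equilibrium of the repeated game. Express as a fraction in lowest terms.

7/(1−δ) ≥ 13 + 3δ/(1−δ)
7 ≥ 13 − 10δ
δ ≥ 6/10 = 3/5.

3/5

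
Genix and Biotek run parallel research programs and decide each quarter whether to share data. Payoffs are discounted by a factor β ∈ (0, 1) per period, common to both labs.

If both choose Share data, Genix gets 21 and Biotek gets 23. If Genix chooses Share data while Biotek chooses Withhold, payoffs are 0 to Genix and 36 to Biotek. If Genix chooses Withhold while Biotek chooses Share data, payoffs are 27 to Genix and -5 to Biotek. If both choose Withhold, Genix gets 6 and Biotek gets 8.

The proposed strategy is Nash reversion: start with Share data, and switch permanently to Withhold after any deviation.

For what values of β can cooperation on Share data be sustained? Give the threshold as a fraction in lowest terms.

13/28

Genix's threshold: (27−21)/(27−6) = 2/7.
Biotek's threshold: (36−23)/(36−8) = 13/28.
2/7 < 13/28, so Biotek binds and β* = 13/28.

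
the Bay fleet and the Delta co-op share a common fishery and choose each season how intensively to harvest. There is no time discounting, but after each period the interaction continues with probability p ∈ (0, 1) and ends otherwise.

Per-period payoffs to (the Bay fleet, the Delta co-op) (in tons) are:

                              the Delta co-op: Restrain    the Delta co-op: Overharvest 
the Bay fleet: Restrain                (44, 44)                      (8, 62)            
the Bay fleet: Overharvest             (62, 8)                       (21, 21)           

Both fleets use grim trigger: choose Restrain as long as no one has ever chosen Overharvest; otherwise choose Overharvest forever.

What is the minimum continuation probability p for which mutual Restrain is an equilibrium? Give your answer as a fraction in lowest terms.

Expected cooperation value is 44 + p·44 + p²·44 + … = 44/(1−p); deviation gives 62 + p·21/(1−p).
44 ≥ 62(1−p) + 21p ⇒ 41p ≥ 18 ⇒ p ≥ 18/41.

18/41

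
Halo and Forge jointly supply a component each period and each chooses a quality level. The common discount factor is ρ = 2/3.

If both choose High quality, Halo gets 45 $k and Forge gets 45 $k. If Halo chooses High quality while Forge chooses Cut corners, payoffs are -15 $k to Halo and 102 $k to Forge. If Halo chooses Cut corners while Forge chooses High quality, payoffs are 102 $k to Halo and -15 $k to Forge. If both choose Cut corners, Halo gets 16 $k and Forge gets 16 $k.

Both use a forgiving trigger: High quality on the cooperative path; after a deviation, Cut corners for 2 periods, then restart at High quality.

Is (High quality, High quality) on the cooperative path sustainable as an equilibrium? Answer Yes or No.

Comparing payoff streams over the 3 periods until play realigns: cooperate → 45(1+ρ+…+ρ^2); deviate → 102 + 16(ρ+…+ρ^2).
Cooperation is sustained iff (45−16)(ρ+…+ρ^2) ≥ 102−45.
ρ+…+ρ^2 = 2/3·(1−(2/3)^2)/(1−2/3) = 1.1111, and (102−45)/(45−16) = 1.9655.
1.1111 < 1.9655, so cooperation is not sustainable.

No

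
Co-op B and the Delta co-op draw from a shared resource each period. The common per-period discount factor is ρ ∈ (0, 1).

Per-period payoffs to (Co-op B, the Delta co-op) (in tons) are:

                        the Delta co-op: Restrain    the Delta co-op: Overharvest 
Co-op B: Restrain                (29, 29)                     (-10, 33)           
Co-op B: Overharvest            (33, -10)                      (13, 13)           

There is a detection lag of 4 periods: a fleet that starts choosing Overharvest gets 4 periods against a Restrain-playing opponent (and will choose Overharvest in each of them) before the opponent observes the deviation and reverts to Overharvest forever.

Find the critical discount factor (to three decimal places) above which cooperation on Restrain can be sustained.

A deviator earns 33 for 4 periods, then 13 forever; cooperating earns 29 forever. Multiplying the IC by (1−ρ):
29 ≥ 33(1−ρ^4) + 13ρ^4, so 20·ρ^4 ≥ 4 and ρ^4 ≥ 1/5.
ρ ≥ (1/5)^(1/4) ≈ 0.669.

0.669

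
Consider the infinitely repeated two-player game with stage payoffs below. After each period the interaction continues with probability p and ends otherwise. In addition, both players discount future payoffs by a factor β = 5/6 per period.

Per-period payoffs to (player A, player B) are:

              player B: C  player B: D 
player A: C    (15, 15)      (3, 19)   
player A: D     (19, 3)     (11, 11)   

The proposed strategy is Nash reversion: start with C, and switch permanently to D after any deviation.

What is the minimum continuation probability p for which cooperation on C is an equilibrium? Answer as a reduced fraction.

Expected continuation weight on next period's payoff is β·p = 5/6·p, which plays the role of the discount factor.
Cooperation requires 5/6·p ≥ (19−15)/(19−11) = 1/2, hence p ≥ 3/5.

3/5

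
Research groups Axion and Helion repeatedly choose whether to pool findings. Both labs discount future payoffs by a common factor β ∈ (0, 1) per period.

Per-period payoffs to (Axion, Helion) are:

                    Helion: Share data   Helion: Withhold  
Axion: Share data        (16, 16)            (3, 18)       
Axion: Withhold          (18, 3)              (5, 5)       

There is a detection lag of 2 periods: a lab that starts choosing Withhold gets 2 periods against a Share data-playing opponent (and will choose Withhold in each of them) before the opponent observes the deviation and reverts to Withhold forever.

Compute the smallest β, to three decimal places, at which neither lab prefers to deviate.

0.392

The best deviation is to choose Withhold for all 2 undetected periods, earning 18 each, then 5 forever once detected.
Deviation value: 18(1−β^2)/(1−β) + 5β^2/(1−β); cooperation value: 16/(1−β).
IC: 16 ≥ 18(1−β^2) + 5β^2 = 18 − 13β^2.
So β^2 ≥ 2/13, giving β ≥ (2/13)^(1/2) ≈ 0.392.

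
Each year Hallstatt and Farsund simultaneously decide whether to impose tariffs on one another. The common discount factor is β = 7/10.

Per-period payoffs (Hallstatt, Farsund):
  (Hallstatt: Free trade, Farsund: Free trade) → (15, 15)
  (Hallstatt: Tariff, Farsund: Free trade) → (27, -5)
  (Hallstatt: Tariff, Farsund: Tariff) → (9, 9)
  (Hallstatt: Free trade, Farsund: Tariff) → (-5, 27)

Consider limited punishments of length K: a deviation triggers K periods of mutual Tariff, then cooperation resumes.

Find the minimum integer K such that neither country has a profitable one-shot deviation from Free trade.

6

Need Σ_{k=1}^{K} β^k ≥ (27−15)/(15−9) = 2.0000 at β = 7/10.
At K = 5 the sum is 1.9412 < 2.0000; at K = 6 it is 2.0588 ≥ 2.0000.
So the minimum punishment length is K = 6.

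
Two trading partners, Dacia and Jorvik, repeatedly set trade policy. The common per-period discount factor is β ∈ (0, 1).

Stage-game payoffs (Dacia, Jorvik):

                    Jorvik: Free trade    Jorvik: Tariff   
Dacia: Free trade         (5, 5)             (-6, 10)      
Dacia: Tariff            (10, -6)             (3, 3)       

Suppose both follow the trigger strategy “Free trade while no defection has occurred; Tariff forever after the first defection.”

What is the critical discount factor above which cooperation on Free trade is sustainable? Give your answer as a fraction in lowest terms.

Under grim trigger the critical discount factor is (T−C)/(T−P) with T = 10, C = 5, P = 3.
β* = (10−5)/(10−3) = 5/7.

5/7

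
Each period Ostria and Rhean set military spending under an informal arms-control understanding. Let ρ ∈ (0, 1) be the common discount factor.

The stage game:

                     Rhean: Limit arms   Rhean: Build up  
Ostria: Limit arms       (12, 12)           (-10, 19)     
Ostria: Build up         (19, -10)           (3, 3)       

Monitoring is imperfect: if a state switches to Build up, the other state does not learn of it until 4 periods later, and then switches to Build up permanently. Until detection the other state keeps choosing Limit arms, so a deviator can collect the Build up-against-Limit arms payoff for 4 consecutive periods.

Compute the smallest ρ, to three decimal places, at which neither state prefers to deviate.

Deviating for the 4 undetected periods gains 19−12 = 7 per period over cooperation, then loses 12−3 = 9 per period forever once punishment starts.
Gain: 7(1 + ρ + … + ρ^3); loss: 9·ρ^4/(1−ρ).
No profitable deviation ⇔ 7(1−ρ^4) ≤ 9·ρ^4, i.e. ρ^4 ≥ 7/(7+9) = 7/16.
Hence ρ ≥ (7/16)^(1/4) ≈ 0.813.

0.813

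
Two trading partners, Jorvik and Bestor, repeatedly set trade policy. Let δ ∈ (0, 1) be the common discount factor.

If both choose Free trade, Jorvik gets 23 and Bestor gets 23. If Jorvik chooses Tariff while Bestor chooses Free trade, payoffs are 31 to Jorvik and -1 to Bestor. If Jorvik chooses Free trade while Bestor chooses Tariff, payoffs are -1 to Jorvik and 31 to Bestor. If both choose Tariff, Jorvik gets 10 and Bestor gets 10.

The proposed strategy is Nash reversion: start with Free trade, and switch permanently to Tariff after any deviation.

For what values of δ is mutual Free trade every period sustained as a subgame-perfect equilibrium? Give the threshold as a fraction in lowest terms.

8/21

Cooperation forever yields 23 each period: 23/(1−δ).
Deviating yields 31 once, then 10 forever: 31 + 10δ/(1−δ).
No profitable deviation requires 23/(1−δ) ≥ 31 + 10δ/(1−δ).
Multiplying by (1−δ): 23 ≥ 31(1−δ) + 10δ = 31 − 21δ.
So 21δ ≥ 8, i.e. δ ≥ 8/21.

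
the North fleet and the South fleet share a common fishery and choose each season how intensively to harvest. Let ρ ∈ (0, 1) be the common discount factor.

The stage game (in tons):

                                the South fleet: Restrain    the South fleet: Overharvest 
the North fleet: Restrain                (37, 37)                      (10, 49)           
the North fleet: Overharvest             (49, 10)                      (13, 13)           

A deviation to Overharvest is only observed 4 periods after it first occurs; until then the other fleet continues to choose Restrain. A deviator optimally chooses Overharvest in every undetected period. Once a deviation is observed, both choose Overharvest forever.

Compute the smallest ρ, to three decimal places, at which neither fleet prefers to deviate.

The best deviation is to choose Overharvest for all 4 undetected periods, earning 49 each, then 13 forever once detected.
Deviation value: 49(1−ρ^4)/(1−ρ) + 13ρ^4/(1−ρ); cooperation value: 37/(1−ρ).
IC: 37 ≥ 49(1−ρ^4) + 13ρ^4 = 49 − 36ρ^4.
So ρ^4 ≥ 12/36 = 1/3, giving ρ ≥ (1/3)^(1/4) ≈ 0.760.

0.760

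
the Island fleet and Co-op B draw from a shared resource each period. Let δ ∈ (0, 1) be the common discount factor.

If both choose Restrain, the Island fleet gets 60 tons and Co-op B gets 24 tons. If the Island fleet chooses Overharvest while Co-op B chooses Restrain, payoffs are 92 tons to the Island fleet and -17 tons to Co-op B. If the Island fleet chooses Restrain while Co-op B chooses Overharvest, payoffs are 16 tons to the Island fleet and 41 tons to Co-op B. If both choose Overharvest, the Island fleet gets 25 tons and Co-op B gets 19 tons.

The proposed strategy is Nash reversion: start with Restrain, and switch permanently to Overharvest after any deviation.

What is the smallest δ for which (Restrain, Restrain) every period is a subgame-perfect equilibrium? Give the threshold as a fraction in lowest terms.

the Island fleet: cooperation gives 60 each period; deviation gives 92 once then 25 forever.
  60/(1−δ) ≥ 92 + 25δ/(1−δ) ⇒ δ ≥ 32/67.
Co-op B: cooperation gives 24 each period; deviation gives 41 once then 19 forever.
  δ ≥ 17/22.
Both must hold, so the binding constraint is Co-op B's: δ ≥ 17/22.

17/22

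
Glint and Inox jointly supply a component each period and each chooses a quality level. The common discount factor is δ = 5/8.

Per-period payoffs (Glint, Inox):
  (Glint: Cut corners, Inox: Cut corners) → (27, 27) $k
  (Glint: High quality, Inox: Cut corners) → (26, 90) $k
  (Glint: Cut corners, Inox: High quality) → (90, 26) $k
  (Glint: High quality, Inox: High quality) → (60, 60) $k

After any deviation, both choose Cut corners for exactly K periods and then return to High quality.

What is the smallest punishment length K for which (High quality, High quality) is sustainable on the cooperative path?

2

Need Σ_{k=1}^{K} δ^k ≥ (90−60)/(60−27) = 0.9091 at δ = 5/8.
At K = 1 the sum is 0.6250 < 0.9091; at K = 2 it is 1.0156 ≥ 0.9091.
So the minimum punishment length is K = 2.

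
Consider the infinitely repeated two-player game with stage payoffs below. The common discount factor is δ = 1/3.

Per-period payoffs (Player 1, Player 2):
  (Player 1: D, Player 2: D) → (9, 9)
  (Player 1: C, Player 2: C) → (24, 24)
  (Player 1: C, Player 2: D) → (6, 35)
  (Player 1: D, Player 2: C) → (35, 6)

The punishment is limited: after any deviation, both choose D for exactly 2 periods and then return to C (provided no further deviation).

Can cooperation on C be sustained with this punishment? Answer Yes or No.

IC: δ+…+δ^2 ≥ (35−24)/(24−9) = 11/15.
At δ = 1/3: partial sum = 0.4444 < 0.7333. Cooperation not sustainable.

No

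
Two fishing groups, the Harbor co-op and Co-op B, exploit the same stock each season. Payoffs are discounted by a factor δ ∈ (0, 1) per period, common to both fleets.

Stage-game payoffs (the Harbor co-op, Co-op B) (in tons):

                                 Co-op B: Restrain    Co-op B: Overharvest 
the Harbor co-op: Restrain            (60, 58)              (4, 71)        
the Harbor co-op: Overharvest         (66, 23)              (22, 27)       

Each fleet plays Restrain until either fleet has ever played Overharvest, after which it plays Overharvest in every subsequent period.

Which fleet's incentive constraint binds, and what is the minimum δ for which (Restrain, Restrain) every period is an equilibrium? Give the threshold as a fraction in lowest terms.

Co-op B; δ ≥ 13/44

the Harbor co-op's threshold: (66−60)/(66−22) = 3/22.
Co-op B's threshold: (71−58)/(71−27) = 13/44.
3/22 < 13/44, so Co-op B binds and δ* = 13/44.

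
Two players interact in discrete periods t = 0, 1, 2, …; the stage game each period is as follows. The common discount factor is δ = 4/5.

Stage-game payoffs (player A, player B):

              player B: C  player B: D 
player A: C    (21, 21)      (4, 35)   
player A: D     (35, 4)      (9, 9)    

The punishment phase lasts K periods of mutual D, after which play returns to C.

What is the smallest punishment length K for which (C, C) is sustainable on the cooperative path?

2

IC: δ(1−δ^K)/(1−δ) ≥ (35−21)/(21−9) = 7/6.
With δ = 4/5: need 1 − δ^K ≥ 7/6·(1−4/5)/(4/5), i.e. δ^K ≤ 0.7083.
Since (4/5)^1 = 0.8000 and (4/5)^2 = 0.6400, the smallest such K is 2.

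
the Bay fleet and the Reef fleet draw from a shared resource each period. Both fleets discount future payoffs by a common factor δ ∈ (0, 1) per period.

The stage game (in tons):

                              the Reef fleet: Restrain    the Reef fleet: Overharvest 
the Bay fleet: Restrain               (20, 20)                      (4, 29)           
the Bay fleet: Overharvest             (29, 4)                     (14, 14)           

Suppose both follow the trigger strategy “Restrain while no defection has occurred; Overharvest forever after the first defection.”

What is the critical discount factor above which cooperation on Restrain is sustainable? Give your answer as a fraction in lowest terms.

20/(1−δ) ≥ 29 + 14δ/(1−δ)
20 ≥ 29 − 15δ
δ ≥ 9/15 = 3/5.

3/5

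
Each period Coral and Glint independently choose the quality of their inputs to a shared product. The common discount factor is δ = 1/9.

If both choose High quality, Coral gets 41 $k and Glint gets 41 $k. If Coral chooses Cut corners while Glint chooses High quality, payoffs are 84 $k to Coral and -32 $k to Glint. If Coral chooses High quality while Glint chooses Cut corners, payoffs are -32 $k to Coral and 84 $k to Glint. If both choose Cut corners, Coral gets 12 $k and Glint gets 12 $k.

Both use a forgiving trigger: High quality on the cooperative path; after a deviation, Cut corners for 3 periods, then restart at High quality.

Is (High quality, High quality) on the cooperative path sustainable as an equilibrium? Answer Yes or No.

No

Comparing payoff streams over the 4 periods until play realigns: cooperate → 41(1+δ+…+δ^3); deviate → 84 + 12(δ+…+δ^3).
Cooperation is sustained iff (41−12)(δ+…+δ^3) ≥ 84−41.
δ+…+δ^3 = 1/9·(1−(1/9)^3)/(1−1/9) = 0.1248, and (84−41)/(41−12) = 1.4828.
0.1248 < 1.4828, so cooperation is not sustainable.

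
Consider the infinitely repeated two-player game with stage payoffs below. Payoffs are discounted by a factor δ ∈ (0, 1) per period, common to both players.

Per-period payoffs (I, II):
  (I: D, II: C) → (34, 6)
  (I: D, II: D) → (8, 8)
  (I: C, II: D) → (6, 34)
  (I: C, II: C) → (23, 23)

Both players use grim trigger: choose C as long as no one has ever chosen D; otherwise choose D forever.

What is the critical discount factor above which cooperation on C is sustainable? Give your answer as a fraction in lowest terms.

23/(1−δ) ≥ 34 + 8δ/(1−δ)
23 ≥ 34 − 26δ
δ ≥ 11/26.

11/26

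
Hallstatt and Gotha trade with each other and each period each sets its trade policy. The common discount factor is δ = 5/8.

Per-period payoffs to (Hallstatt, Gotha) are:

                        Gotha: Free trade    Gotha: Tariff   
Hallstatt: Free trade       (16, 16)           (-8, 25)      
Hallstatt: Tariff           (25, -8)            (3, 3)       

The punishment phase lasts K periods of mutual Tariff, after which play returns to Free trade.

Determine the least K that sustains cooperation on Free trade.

2

Need Σ_{k=1}^{K} δ^k ≥ (25−16)/(16−3) = 0.6923 at δ = 5/8.
At K = 1 the sum is 0.6250 < 0.6923; at K = 2 it is 1.0156 ≥ 0.6923.
So the minimum punishment length is K = 2.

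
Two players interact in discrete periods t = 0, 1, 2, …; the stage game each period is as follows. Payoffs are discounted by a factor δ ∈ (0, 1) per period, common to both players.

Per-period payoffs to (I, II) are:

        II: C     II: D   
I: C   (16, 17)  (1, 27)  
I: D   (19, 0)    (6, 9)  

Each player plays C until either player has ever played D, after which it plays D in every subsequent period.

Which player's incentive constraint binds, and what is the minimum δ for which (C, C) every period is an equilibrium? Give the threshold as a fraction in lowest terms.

II; δ ≥ 5/9

I: cooperation gives 16 each period; deviation gives 19 once then 6 forever.
  16/(1−δ) ≥ 19 + 6δ/(1−δ) ⇒ δ ≥ 3/13.
II: cooperation gives 17 each period; deviation gives 27 once then 9 forever.
  δ ≥ 10/18 = 5/9.
Both must hold, so the binding constraint is II's: δ ≥ 5/9.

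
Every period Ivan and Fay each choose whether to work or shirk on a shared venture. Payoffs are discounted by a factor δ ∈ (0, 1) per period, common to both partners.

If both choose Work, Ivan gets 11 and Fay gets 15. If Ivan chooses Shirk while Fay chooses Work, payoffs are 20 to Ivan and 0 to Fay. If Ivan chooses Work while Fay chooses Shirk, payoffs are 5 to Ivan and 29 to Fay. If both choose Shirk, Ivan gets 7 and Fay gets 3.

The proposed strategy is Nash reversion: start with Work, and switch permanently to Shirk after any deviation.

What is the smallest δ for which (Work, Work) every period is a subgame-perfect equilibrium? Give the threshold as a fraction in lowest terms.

9/13

Ivan's threshold: (20−11)/(20−7) = 9/13.
Fay's threshold: (29−15)/(29−3) = 7/13.
9/13 > 7/13, so Ivan binds and δ* = 9/13.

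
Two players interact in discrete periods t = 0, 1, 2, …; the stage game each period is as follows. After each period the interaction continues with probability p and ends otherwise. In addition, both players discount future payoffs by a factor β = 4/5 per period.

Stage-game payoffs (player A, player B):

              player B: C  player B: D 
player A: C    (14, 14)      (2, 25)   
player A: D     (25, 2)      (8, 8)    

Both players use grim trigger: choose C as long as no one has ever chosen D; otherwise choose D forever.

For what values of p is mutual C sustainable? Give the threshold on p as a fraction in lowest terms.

With continuation probability p and discount β, the effective per-period discount factor is βp.
Grim-trigger IC: βp ≥ (25−14)/(25−8) = 11/17.
So p ≥ (11/17)/(4/5) = 55/68.

55/68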